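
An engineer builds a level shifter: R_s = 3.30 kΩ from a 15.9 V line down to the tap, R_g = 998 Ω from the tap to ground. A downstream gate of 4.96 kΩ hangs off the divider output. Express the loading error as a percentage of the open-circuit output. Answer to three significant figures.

13.4 %

The divider's output (Thévenin) resistance is R_s‖R_g = 766.3 Ω.
Fractional drop under load = R_th/(R_th + R_L) = 766.3 / (766.3 + 4960) = 0.1338.
So the output falls by 13.4 %.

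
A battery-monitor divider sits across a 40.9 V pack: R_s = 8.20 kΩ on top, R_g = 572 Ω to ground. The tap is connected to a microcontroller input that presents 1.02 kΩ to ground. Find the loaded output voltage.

The load sits in parallel with R_g: R_g‖R_L = (572 × 1020) / (572 + 1020) = 366.5 Ω.
V_out = 40.9 × 366.5 / (8200 + 366.5) = 40.9 × 366.5/8566 = 1.75 V.

V_out ≈ 1.75 V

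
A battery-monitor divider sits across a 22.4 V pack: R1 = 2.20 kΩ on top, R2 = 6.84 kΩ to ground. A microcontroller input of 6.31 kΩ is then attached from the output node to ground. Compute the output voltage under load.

V_out ≈ 13.4 V

The load sits in parallel with R2: R2‖R_L = (6.84 × 6.31) / (6.84 + 6.31) = 3.282 kΩ.
V_out = 22.4 × 3.282 / (2.20 + 3.282) = 22.4 × 3.282/5.482 = 13.4 V.
(Unloaded it would have been 16.9 V.)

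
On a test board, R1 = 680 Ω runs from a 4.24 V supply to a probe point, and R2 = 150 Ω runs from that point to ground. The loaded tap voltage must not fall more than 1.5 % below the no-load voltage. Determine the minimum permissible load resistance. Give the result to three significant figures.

Output resistance R_th = R1‖R2 = (680 × 150)/830.0 = 122.9 Ω.
The fractional drop is R_th/(R_th + R_L); requiring this ≤ 0.0150 gives R_L ≥ R_th(1/0.0150 − 1) = 122.9 × 65.67 = 8.07 kΩ.

R_L(min) ≈ 8.07 kΩ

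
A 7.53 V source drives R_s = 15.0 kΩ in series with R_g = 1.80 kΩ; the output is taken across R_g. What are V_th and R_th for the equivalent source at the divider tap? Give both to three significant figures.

V_th = 0.807 V, R_th = 1.61 kΩ

V_th is the open-circuit tap voltage: 7.53 × 1.80/(15.0 + 1.80) = 0.807 V.
With the supply zeroed, R_s and R_g appear in parallel from the tap: R_th = R_s‖R_g = (15.0 × 1.80)/16.80 = 1.61 kΩ.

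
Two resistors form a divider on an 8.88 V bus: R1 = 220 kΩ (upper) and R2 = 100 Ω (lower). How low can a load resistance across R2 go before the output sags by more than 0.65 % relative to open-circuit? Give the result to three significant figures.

R_L(min) ≈ 15.3 kΩ

Output resistance R_th = R1‖R2 = (220000 × 100)/220100 = 99.95 Ω.
The fractional drop is R_th/(R_th + R_L); requiring this ≤ 0.00650 gives R_L ≥ R_th(1/0.00650 − 1) = 99.95 × 152.8 = 15.3 kΩ.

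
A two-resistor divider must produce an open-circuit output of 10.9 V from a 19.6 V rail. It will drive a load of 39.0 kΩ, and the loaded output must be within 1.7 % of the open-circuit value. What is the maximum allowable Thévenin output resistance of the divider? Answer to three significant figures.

R_th ≤ 674 Ω

Loading drop = R_th/(R_th + R_L) ≤ 0.0170, so R_th ≤ R_L · ε/(1−ε) = 39.0 kΩ × 0.0170/0.9830 = 674 Ω.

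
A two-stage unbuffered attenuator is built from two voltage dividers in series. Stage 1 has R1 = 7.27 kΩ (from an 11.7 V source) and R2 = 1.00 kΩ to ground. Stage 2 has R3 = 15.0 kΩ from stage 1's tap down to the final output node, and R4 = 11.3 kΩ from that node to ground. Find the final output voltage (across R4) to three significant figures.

V_out ≈ 0.588 V

Stage 2 presents R3+R4 = 26.30 kΩ as a load on stage 1's tap.
Stage 1's lower leg becomes R2‖(R3+R4) = 0.9634 kΩ, so V_mid = 11.7 × 0.9634/8.233 = 1.369 V.
Stage 2 is itself unloaded: V_out = V_mid × R4/(R3+R4) = 1.369 × 11.3/26.30 = 0.588 V.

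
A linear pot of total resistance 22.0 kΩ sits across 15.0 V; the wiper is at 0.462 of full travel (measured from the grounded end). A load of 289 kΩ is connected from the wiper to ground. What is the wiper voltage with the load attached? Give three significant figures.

The wiper splits the pot into (1−α)R = 11.84 kΩ above and αR = 10.16 kΩ below.
Lower section ‖ load = 9.819 kΩ.
V_wiper = 15.0 × 9.819/(11.84 + 9.819) = 6.80 V.

V ≈ 6.80 V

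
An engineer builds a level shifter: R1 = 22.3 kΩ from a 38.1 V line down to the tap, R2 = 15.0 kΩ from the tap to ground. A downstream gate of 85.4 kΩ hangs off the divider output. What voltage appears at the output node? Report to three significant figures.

V_out ≈ 13.9 V

The load sits in parallel with R2: R2‖R_L = (15.0 × 85.4) / (15.0 + 85.4) = 12.76 kΩ.
V_out = 38.1 × 12.76 / (22.3 + 12.76) = 38.1 × 12.76/35.06 = 13.9 V.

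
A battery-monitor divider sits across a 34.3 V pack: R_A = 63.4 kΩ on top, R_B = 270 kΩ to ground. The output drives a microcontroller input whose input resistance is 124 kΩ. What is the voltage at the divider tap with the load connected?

The load sits in parallel with R_B: R_B‖R_L = (270 × 124) / (270 + 124) = 84.97 kΩ.
V_out = 34.3 × 84.97 / (63.4 + 84.97) = 34.3 × 84.97/148.4 = 19.6 V.

V_out ≈ 19.6 V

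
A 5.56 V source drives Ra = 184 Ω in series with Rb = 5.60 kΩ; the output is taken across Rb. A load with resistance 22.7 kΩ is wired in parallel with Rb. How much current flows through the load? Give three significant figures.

I_L ≈ 0.235 mA

Rb‖R_L = 4492 Ω; V_out = 5.56 × 4492/4676 = 5.341 V.
I_L = V_out / R_L = 5.341 / 22.7 kΩ = 0.235 mA.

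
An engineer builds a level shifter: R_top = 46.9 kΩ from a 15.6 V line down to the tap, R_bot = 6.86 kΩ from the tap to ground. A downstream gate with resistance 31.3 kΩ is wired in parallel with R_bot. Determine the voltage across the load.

The load sits in parallel with R_bot: R_bot‖R_L = (6.86 × 31.3) / (6.86 + 31.3) = 5.627 kΩ.
V_out = 15.6 × 5.627 / (46.9 + 5.627) = 15.6 × 5.627/52.53 = 1.67 V.
(Unloaded it would have been 1.99 V.)

V_out ≈ 1.67 V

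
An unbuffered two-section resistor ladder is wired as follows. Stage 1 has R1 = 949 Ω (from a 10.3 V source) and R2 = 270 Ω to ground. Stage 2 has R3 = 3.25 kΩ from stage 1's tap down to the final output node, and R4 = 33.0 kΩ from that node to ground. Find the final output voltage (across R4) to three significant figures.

V_out ≈ 2.06 V

Stage 2 presents R3+R4 = 36250 Ω as a load on stage 1's tap.
Stage 1's lower leg becomes R2‖(R3+R4) = 268.0 Ω, so V_mid = 10.3 × 268.0/1217 = 2.268 V.
Stage 2 is itself unloaded: V_out = V_mid × R4/(R3+R4) = 2.268 × 33000/36250 = 2.06 V.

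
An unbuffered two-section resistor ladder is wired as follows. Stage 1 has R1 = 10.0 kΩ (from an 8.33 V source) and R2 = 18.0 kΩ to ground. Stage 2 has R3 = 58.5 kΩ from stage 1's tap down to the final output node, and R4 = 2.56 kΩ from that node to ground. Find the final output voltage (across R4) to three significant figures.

V_out ≈ 0.203 V

Stage 2 presents R3+R4 = 61.06 kΩ as a load on stage 1's tap.
Stage 1's lower leg becomes R2‖(R3+R4) = 13.90 kΩ, so V_mid = 8.33 × 13.90/23.90 = 4.845 V.
Stage 2 is itself unloaded: V_out = V_mid × R4/(R3+R4) = 4.845 × 2.56/61.06 = 0.203 V.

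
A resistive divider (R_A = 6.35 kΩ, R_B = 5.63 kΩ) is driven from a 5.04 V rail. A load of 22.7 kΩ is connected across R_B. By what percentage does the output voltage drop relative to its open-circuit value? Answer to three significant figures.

The divider's output (Thévenin) resistance is R_A‖R_B = 2.984 kΩ.
Fractional drop under load = R_th/(R_th + R_L) = 2.984 / (2.984 + 22.7) = 0.1162.
So the output falls by 11.6 %.

11.6 %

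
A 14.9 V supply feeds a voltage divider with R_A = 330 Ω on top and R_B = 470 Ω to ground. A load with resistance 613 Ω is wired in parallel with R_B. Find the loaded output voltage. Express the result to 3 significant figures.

The load sits in parallel with R_B: R_B‖R_L = (470 × 613) / (470 + 613) = 266.0 Ω.
V_out = 14.9 × 266.0 / (330 + 266.0) = 14.9 × 266.0/596.0 = 6.65 V.

V_out ≈ 6.65 V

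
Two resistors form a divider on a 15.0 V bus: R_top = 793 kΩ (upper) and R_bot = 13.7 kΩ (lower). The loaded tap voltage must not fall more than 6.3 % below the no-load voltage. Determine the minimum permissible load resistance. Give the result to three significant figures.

Output resistance R_th = R_top‖R_bot = (793 × 13.7)/806.7 = 13.47 kΩ.
The fractional drop is R_th/(R_th + R_L); requiring this ≤ 0.0630 gives R_L ≥ R_th(1/0.0630 − 1) = 13.47 × 14.87 = 200 kΩ.

R_L(min) ≈ 200 kΩ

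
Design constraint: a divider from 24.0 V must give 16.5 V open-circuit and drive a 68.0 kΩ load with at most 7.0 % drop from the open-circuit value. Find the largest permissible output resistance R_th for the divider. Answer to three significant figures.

R_th ≤ 5.12 kΩ

Loading drop = R_th/(R_th + R_L) ≤ 0.0700, so R_th ≤ R_L · ε/(1−ε) = 68.0 kΩ × 0.0700/0.9300 = 5.12 kΩ.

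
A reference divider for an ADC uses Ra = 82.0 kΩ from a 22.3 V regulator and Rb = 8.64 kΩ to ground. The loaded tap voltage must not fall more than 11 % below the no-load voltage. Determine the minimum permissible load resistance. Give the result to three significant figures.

Output resistance R_th = Ra‖Rb = (82.0 × 8.64)/90.64 = 7.816 kΩ.
The fractional drop is R_th/(R_th + R_L); requiring this ≤ 0.110 gives R_L ≥ R_th(1/0.110 − 1) = 7.816 × 8.091 = 63.2 kΩ.

R_L(min) ≈ 63.2 kΩ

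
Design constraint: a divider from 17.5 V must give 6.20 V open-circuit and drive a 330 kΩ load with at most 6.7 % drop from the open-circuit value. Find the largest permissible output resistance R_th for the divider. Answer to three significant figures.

R_th ≤ 23.7 kΩ

Loading drop = R_th/(R_th + R_L) ≤ 0.0670, so R_th ≤ R_L · ε/(1−ε) = 330 kΩ × 0.0670/0.9330 = 23.7 kΩ.
(Any R1, R2 with R2/(R1+R2) = 0.354 and R1‖R2 ≤ 23.7 kΩ will meet the spec.)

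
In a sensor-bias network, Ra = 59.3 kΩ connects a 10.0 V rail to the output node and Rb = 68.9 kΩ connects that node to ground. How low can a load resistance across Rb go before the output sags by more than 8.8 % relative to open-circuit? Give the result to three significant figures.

Output resistance R_th = Ra‖Rb = (59.3 × 68.9)/128.2 = 31.87 kΩ.
The fractional drop is R_th/(R_th + R_L); requiring this ≤ 0.0880 gives R_L ≥ R_th(1/0.0880 − 1) = 31.87 × 10.36 = 330 kΩ.

R_L(min) ≈ 330 kΩ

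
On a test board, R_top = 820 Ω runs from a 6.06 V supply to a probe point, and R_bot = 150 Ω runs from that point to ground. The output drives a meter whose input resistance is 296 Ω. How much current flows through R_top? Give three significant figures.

R_bot‖R_L = 99.55 Ω, so the source sees R_top + R_bot‖R_L = 919.6 Ω.
I = 6.06 V / 919.6 Ω = 6.59 mA.

I ≈ 6.59 mA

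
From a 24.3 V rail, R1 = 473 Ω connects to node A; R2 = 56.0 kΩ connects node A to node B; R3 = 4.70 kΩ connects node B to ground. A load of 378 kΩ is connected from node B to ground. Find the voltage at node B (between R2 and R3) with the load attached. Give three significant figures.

At node B, R3 is in parallel with the load: R3‖R_L = 4642 Ω.
Below node A the resistance is R2 + (R3‖R_L) = 60640 Ω, so V_A = 24.3 × 60640/61120 = 24.11 V.
Then V_B = V_A × (R3‖R_L)/(R2 + R3‖R_L) = 24.11 × 4642/60640 = 1.85 V.

V ≈ 1.85 V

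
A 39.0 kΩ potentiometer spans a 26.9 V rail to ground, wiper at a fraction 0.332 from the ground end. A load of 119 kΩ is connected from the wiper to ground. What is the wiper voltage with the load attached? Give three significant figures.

V ≈ 8.33 V

The wiper splits the pot into (1−α)R = 26.05 kΩ above and αR = 12.95 kΩ below.
Lower section ‖ load = 11.68 kΩ.
V_wiper = 26.9 × 11.68/(26.05 + 11.68) = 8.33 V.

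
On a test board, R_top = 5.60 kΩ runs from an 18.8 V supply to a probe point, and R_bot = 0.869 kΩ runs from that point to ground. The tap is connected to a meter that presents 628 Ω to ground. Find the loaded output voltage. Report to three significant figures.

V_out ≈ 1.15 V

The load sits in parallel with R_bot: R_bot‖R_L = (869 × 628) / (869 + 628) = 364.6 Ω.
V_out = 18.8 × 364.6 / (5600 + 364.6) = 18.8 × 364.6/5965 = 1.15 V.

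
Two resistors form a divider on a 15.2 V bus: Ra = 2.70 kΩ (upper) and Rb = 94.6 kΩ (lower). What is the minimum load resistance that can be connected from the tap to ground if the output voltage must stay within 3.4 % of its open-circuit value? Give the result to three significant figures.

Output resistance R_th = Ra‖Rb = (2.70 × 94.6)/97.30 = 2.625 kΩ.
The fractional drop is R_th/(R_th + R_L); requiring this ≤ 0.0340 gives R_L ≥ R_th(1/0.0340 − 1) = 2.625 × 28.41 = 74.6 kΩ.

R_L(min) ≈ 74.6 kΩ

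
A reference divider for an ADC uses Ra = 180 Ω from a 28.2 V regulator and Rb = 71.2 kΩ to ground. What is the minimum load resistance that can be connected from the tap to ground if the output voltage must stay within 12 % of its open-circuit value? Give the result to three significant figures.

Output resistance R_th = Ra‖Rb = (180 × 71200)/71380 = 179.5 Ω.
The fractional drop is R_th/(R_th + R_L); requiring this ≤ 0.120 gives R_L ≥ R_th(1/0.120 − 1) = 179.5 × 7.333 = 1.32 kΩ.

R_L(min) ≈ 1.32 kΩ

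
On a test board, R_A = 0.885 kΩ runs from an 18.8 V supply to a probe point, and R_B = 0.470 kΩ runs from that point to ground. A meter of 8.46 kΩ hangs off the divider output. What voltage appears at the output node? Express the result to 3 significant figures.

The load sits in parallel with R_B: R_B‖R_L = (470 × 8460) / (470 + 8460) = 445.3 Ω.
V_out = 18.8 × 445.3 / (885 + 445.3) = 18.8 × 445.3/1330 = 6.29 V.

V_out ≈ 6.29 V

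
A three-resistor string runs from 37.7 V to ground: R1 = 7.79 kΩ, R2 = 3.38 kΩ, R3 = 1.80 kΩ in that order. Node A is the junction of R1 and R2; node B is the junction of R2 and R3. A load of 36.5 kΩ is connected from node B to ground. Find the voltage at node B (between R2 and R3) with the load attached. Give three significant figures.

V ≈ 5.02 V

At node B, R3 is in parallel with the load: R3‖R_L = 1.715 kΩ.
Below node A the resistance is R2 + (R3‖R_L) = 5.095 kΩ, so V_A = 37.7 × 5.095/12.89 = 14.91 V.
Then V_B = V_A × (R3‖R_L)/(R2 + R3‖R_L) = 14.91 × 1.715/5.095 = 5.02 V.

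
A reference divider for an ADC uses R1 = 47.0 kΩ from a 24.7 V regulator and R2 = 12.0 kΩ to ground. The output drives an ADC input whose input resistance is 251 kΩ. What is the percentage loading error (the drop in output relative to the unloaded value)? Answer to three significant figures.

The divider's output (Thévenin) resistance is R1‖R2 = 9.559 kΩ.
Fractional drop under load = R_th/(R_th + R_L) = 9.559 / (9.559 + 251) = 0.03669.
So the output falls by 3.67 %.

3.67 %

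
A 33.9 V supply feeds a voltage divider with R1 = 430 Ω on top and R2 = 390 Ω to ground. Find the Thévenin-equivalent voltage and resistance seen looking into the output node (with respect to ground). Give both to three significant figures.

V_th is the open-circuit tap voltage: 33.9 × 390/(430 + 390) = 16.1 V.
With the supply zeroed, R1 and R2 appear in parallel from the tap: R_th = R1‖R2 = (430 × 390)/820.0 = 205 Ω.

V_th = 16.1 V, R_th = 205 Ω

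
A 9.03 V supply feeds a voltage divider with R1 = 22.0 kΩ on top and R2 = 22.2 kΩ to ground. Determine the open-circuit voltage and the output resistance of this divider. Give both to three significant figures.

V_th = 4.54 V, R_th = 11.0 kΩ

V_th is the open-circuit tap voltage: 9.03 × 22.2/(22.0 + 22.2) = 4.54 V.
With the supply zeroed, R1 and R2 appear in parallel from the tap: R_th = R1‖R2 = (22.0 × 22.2)/44.20 = 11.0 kΩ.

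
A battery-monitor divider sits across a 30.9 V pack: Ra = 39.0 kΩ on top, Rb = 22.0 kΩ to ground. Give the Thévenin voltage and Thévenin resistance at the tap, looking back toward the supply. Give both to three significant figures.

V_th = 11.1 V, R_th = 14.1 kΩ

V_th is the open-circuit tap voltage: 30.9 × 22.0/(39.0 + 22.0) = 11.1 V.
With the supply zeroed, Ra and Rb appear in parallel from the tap: R_th = Ra‖Rb = (39.0 × 22.0)/61.00 = 14.1 kΩ.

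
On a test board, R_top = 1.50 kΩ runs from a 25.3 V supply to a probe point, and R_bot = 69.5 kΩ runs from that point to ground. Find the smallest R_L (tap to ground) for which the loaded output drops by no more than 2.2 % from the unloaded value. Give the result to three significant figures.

Output resistance R_th = R_top‖R_bot = (1.50 × 69.5)/71.00 = 1.468 kΩ.
The fractional drop is R_th/(R_th + R_L); requiring this ≤ 0.0220 gives R_L ≥ R_th(1/0.0220 − 1) = 1.468 × 44.45 = 65.3 kΩ.

R_L(min) ≈ 65.3 kΩ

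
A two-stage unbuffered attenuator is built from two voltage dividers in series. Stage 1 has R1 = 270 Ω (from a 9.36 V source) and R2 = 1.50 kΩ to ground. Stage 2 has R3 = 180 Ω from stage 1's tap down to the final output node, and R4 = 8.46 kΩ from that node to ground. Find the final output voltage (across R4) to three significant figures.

V_out ≈ 7.57 V

Stage 2 presents R3+R4 = 8640 Ω as a load on stage 1's tap.
Stage 1's lower leg becomes R2‖(R3+R4) = 1278 Ω, so V_mid = 9.36 × 1278/1548 = 7.728 V.
Stage 2 is itself unloaded: V_out = V_mid × R4/(R3+R4) = 7.728 × 8460/8640 = 7.57 V.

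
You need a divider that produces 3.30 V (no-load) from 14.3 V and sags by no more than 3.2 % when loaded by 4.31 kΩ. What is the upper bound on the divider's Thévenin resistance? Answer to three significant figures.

R_th ≤ 142 Ω

Loading drop = R_th/(R_th + R_L) ≤ 0.0320, so R_th ≤ R_L · ε/(1−ε) = 4.31 kΩ × 0.0320/0.9680 = 142 Ω.
(Any R1, R2 with R2/(R1+R2) = 0.231 and R1‖R2 ≤ 142 Ω will meet the spec.)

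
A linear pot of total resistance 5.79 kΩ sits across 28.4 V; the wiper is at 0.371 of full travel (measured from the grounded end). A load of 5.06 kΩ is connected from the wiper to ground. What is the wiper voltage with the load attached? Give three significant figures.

V ≈ 8.32 V

The wiper splits the pot into (1−α)R = 3.642 kΩ above and αR = 2.148 kΩ below.
Lower section ‖ load = 1.508 kΩ.
V_wiper = 28.4 × 1.508/(3.642 + 1.508) = 8.32 V.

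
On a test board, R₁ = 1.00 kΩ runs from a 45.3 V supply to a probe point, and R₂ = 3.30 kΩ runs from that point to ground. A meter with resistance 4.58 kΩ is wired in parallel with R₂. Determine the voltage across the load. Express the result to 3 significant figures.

V_out ≈ 29.8 V

The load sits in parallel with R₂: R₂‖R_L = (3.30 × 4.58) / (3.30 + 4.58) = 1.918 kΩ.
V_out = 45.3 × 1.918 / (1.00 + 1.918) = 45.3 × 1.918/2.918 = 29.8 V.
(Unloaded it would have been 34.8 V.)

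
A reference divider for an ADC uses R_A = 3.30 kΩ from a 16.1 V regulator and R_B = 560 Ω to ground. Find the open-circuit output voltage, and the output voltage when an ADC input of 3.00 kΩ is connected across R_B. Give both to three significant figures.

Unloaded: 2.34 V; loaded: 2.01 V

Open-circuit: V = 16.1 × 560/(3300 + 560) = 2.34 V.
With the load, R_B becomes R_B‖R_L = 471.9 Ω, so V = 16.1 × 471.9/3772 = 2.01 V.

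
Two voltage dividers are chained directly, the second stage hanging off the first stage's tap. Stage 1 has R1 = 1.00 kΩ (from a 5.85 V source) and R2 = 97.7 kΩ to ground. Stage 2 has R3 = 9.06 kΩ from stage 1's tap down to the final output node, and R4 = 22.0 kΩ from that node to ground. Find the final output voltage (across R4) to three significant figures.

Stage 2 presents R3+R4 = 31.06 kΩ as a load on stage 1's tap.
Stage 1's lower leg becomes R2‖(R3+R4) = 23.57 kΩ, so V_mid = 5.85 × 23.57/24.57 = 5.612 V.
Stage 2 is itself unloaded: V_out = V_mid × R4/(R3+R4) = 5.612 × 22.0/31.06 = 3.97 V.

V_out ≈ 3.97 V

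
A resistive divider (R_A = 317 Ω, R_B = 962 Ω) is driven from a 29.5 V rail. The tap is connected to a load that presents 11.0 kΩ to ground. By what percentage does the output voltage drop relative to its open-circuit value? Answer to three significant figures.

The divider's output (Thévenin) resistance is R_A‖R_B = 238.4 Ω.
Fractional drop under load = R_th/(R_th + R_L) = 238.4 / (238.4 + 11000) = 0.02122.
So the output falls by 2.12 %.

2.12 %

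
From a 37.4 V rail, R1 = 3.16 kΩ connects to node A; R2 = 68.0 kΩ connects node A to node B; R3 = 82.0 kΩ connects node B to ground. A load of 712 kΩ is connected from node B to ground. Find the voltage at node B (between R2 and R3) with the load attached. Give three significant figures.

V ≈ 19.0 V

At node B, R3 is in parallel with the load: R3‖R_L = 73.53 kΩ.
Below node A the resistance is R2 + (R3‖R_L) = 141.5 kΩ, so V_A = 37.4 × 141.5/144.7 = 36.58 V.
Then V_B = V_A × (R3‖R_L)/(R2 + R3‖R_L) = 36.58 × 73.53/141.5 = 19.0 V.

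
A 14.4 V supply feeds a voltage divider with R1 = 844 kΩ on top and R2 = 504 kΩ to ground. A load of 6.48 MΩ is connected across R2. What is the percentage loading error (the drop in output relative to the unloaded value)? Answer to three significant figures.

The divider's output (Thévenin) resistance is R1‖R2 = 315.6 kΩ.
Fractional drop under load = R_th/(R_th + R_L) = 315.6 / (315.6 + 6480) = 0.04644.
So the output falls by 4.64 %.

4.64 %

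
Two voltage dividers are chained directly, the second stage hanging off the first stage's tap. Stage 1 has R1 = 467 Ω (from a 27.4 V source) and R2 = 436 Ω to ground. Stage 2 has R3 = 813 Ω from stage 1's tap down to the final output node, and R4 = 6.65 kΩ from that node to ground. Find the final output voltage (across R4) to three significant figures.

V_out ≈ 11.4 V

Stage 2 presents R3+R4 = 7463 Ω as a load on stage 1's tap.
Stage 1's lower leg becomes R2‖(R3+R4) = 411.9 Ω, so V_mid = 27.4 × 411.9/878.9 = 12.84 V.
Stage 2 is itself unloaded: V_out = V_mid × R4/(R3+R4) = 12.84 × 6650/7463 = 11.4 V.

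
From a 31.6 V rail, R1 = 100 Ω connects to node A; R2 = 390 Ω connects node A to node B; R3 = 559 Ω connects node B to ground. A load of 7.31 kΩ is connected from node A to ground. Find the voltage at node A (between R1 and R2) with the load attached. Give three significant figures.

Below node A the series string R2+R3 = 949.0 Ω sits in parallel with the 7310 Ω load: 840.0 Ω.
V_A = 31.6 × 840.0/(100 + 840.0) = 28.2 V.

V ≈ 28.2 V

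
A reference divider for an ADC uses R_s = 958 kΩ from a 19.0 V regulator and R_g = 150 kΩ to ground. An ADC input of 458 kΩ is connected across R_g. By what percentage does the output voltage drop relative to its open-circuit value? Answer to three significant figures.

22.1 %

The divider's output (Thévenin) resistance is R_s‖R_g = 129.7 kΩ.
Fractional drop under load = R_th/(R_th + R_L) = 129.7 / (129.7 + 458) = 0.2207.
So the output falls by 22.1 %.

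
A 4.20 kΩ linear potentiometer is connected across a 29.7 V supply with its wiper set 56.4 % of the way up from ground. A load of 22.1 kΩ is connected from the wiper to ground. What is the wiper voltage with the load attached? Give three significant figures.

The wiper splits the pot into (1−α)R = 1.831 kΩ above and αR = 2.369 kΩ below.
Lower section ‖ load = 2.139 kΩ.
V_wiper = 29.7 × 2.139/(1.831 + 2.139) = 16.0 V.

V ≈ 16.0 V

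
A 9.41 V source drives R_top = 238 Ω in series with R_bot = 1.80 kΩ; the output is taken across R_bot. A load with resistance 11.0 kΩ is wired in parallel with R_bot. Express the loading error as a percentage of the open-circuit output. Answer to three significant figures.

The divider's output (Thévenin) resistance is R_top‖R_bot = 210.2 Ω.
Fractional drop under load = R_th/(R_th + R_L) = 210.2 / (210.2 + 11000) = 0.01875.
So the output falls by 1.88 %.

1.88 %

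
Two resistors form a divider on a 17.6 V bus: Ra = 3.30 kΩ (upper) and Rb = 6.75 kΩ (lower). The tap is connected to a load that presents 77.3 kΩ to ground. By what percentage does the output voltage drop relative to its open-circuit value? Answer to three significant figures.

2.79 %

The divider's output (Thévenin) resistance is Ra‖Rb = 2.216 kΩ.
Fractional drop under load = R_th/(R_th + R_L) = 2.216 / (2.216 + 77.3) = 0.02787.
So the output falls by 2.79 %.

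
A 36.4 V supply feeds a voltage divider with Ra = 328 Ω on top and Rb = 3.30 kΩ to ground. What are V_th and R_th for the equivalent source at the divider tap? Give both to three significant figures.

V_th = 33.1 V, R_th = 298 Ω

V_th is the open-circuit tap voltage: 36.4 × 3300/(328 + 3300) = 33.1 V.
With the supply zeroed, Ra and Rb appear in parallel from the tap: R_th = Ra‖Rb = (328 × 3300)/3628 = 298 Ω.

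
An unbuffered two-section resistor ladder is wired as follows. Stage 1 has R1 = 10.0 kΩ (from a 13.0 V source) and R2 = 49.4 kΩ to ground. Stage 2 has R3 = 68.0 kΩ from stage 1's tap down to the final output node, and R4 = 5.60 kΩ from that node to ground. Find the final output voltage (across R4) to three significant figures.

V_out ≈ 0.739 V

Stage 2 presents R3+R4 = 73.60 kΩ as a load on stage 1's tap.
Stage 1's lower leg becomes R2‖(R3+R4) = 29.56 kΩ, so V_mid = 13.0 × 29.56/39.56 = 9.714 V.
Stage 2 is itself unloaded: V_out = V_mid × R4/(R3+R4) = 9.714 × 5.60/73.60 = 0.739 V.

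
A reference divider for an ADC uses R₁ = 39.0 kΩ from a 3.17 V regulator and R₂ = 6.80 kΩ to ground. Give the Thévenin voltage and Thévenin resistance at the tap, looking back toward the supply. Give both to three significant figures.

V_th is the open-circuit tap voltage: 3.17 × 6.80/(39.0 + 6.80) = 0.471 V.
With the supply zeroed, R₁ and R₂ appear in parallel from the tap: R_th = R₁‖R₂ = (39.0 × 6.80)/45.80 = 5.79 kΩ.

V_th = 0.471 V, R_th = 5.79 kΩ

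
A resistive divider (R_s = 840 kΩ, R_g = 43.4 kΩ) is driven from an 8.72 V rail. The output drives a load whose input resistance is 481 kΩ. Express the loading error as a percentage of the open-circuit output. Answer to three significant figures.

7.90 %

The divider's output (Thévenin) resistance is R_s‖R_g = 41.27 kΩ.
Fractional drop under load = R_th/(R_th + R_L) = 41.27 / (41.27 + 481) = 0.07902.
So the output falls by 7.90 %.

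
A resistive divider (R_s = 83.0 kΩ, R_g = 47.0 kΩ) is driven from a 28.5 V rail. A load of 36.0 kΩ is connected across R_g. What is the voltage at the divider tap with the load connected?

The load sits in parallel with R_g: R_g‖R_L = (47.0 × 36.0) / (47.0 + 36.0) = 20.39 kΩ.
V_out = 28.5 × 20.39 / (83.0 + 20.39) = 28.5 × 20.39/103.4 = 5.62 V.
(Unloaded it would have been 10.3 V.)

V_out ≈ 5.62 V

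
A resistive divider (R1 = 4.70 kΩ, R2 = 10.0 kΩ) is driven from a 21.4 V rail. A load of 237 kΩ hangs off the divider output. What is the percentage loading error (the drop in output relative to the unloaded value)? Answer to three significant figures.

1.33 %

The divider's output (Thévenin) resistance is R1‖R2 = 3.197 kΩ.
Fractional drop under load = R_th/(R_th + R_L) = 3.197 / (3.197 + 237) = 0.01331.
So the output falls by 1.33 %.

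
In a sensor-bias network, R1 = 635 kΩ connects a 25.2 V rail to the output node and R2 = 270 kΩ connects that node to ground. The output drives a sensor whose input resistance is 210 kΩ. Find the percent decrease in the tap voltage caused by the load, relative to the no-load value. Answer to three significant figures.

The divider's output (Thévenin) resistance is R1‖R2 = 189.4 kΩ.
Fractional drop under load = R_th/(R_th + R_L) = 189.4 / (189.4 + 210) = 0.4743.
So the output falls by 47.4 %.

47.4 %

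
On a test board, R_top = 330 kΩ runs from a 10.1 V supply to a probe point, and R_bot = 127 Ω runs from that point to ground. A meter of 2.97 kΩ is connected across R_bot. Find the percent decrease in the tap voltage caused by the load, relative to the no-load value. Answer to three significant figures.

The divider's output (Thévenin) resistance is R_top‖R_bot = 127.0 Ω.
Fractional drop under load = R_th/(R_th + R_L) = 127.0 / (127.0 + 2970) = 0.04099.
So the output falls by 4.10 %.

4.10 %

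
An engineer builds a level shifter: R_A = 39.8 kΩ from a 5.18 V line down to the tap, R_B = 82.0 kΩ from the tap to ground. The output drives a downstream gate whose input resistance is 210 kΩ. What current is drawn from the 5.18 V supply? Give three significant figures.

I ≈ 0.0524 mA

R_B‖R_L = 58.97 kΩ, so the source sees R_A + R_B‖R_L = 98.77 kΩ.
I = 5.18 V / 98.77 kΩ = 0.0524 mA.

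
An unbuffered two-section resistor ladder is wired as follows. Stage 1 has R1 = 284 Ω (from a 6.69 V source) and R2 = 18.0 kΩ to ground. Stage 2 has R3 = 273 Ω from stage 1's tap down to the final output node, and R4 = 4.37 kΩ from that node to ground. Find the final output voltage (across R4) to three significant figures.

V_out ≈ 5.85 V

Stage 2 presents R3+R4 = 4643 Ω as a load on stage 1's tap.
Stage 1's lower leg becomes R2‖(R3+R4) = 3691 Ω, so V_mid = 6.69 × 3691/3975 = 6.212 V.
Stage 2 is itself unloaded: V_out = V_mid × R4/(R3+R4) = 6.212 × 4370/4643 = 5.85 V.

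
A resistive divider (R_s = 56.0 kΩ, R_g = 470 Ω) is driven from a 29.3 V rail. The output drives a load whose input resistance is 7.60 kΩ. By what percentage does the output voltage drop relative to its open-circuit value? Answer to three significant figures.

5.78 %

The divider's output (Thévenin) resistance is R_s‖R_g = 466.1 Ω.
Fractional drop under load = R_th/(R_th + R_L) = 466.1 / (466.1 + 7600) = 0.05778.
So the output falls by 5.78 %.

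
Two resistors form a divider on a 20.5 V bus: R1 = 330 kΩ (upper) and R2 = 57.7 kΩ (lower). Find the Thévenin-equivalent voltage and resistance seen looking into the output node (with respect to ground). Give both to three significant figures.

V_th = 3.05 V, R_th = 49.1 kΩ

V_th is the open-circuit tap voltage: 20.5 × 57.7/(330 + 57.7) = 3.05 V.
With the supply zeroed, R1 and R2 appear in parallel from the tap: R_th = R1‖R2 = (330 × 57.7)/387.7 = 49.1 kΩ.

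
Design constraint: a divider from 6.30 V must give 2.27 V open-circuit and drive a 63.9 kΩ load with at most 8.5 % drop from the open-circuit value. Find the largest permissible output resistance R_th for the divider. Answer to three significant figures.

Loading drop = R_th/(R_th + R_L) ≤ 0.0850, so R_th ≤ R_L · ε/(1−ε) = 63.9 kΩ × 0.0850/0.9150 = 5.94 kΩ.
(Any R1, R2 with R2/(R1+R2) = 0.360 and R1‖R2 ≤ 5.94 kΩ will meet the spec.)

R_th ≤ 5.94 kΩ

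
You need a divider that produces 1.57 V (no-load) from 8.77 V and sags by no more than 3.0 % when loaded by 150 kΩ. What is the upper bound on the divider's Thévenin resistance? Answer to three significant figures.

R_th ≤ 4.64 kΩ

Loading drop = R_th/(R_th + R_L) ≤ 0.0300, so R_th ≤ R_L · ε/(1−ε) = 150 kΩ × 0.0300/0.9700 = 4.64 kΩ.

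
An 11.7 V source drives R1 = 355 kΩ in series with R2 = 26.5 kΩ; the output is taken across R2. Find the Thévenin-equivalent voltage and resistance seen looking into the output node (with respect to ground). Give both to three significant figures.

V_th = 0.813 V, R_th = 24.7 kΩ

V_th is the open-circuit tap voltage: 11.7 × 26.5/(355 + 26.5) = 0.813 V.
With the supply zeroed, R1 and R2 appear in parallel from the tap: R_th = R1‖R2 = (355 × 26.5)/381.5 = 24.7 kΩ.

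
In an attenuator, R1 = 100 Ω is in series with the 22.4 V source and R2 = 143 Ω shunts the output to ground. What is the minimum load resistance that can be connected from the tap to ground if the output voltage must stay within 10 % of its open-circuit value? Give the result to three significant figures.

R_L(min) ≈ 530 Ω

Output resistance R_th = R1‖R2 = (100 × 143)/243.0 = 58.85 Ω.
The fractional drop is R_th/(R_th + R_L); requiring this ≤ 0.100 gives R_L ≥ R_th(1/0.100 − 1) = 58.85 × 9.000 = 530 Ω.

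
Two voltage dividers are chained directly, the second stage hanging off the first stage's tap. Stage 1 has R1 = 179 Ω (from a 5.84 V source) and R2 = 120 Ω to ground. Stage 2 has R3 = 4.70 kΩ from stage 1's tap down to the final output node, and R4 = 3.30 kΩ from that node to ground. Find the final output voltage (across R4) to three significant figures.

Stage 2 presents R3+R4 = 8000 Ω as a load on stage 1's tap.
Stage 1's lower leg becomes R2‖(R3+R4) = 118.2 Ω, so V_mid = 5.84 × 118.2/297.2 = 2.323 V.
Stage 2 is itself unloaded: V_out = V_mid × R4/(R3+R4) = 2.323 × 3300/8000 = 0.958 V.

V_out ≈ 0.958 V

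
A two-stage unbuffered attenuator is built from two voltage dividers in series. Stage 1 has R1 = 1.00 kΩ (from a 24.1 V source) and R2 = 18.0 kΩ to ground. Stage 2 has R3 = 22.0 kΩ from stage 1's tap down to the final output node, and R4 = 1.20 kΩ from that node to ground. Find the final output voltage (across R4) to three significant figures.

V_out ≈ 1.13 V

Stage 2 presents R3+R4 = 23.20 kΩ as a load on stage 1's tap.
Stage 1's lower leg becomes R2‖(R3+R4) = 10.14 kΩ, so V_mid = 24.1 × 10.14/11.14 = 21.94 V.
Stage 2 is itself unloaded: V_out = V_mid × R4/(R3+R4) = 21.94 × 1.20/23.20 = 1.13 V.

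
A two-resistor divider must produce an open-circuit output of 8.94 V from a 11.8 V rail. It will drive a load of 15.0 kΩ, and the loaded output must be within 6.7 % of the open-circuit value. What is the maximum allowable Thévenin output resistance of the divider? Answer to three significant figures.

Loading drop = R_th/(R_th + R_L) ≤ 0.0670, so R_th ≤ R_L · ε/(1−ε) = 15.0 kΩ × 0.0670/0.9330 = 1.08 kΩ.
(Any R1, R2 with R2/(R1+R2) = 0.758 and R1‖R2 ≤ 1.08 kΩ will meet the spec.)

R_th ≤ 1.08 kΩ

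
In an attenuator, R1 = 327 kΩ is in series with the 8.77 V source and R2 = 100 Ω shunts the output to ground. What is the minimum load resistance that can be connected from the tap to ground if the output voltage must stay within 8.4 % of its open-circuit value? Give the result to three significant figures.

Output resistance R_th = R1‖R2 = (327000 × 100)/327100 = 99.97 Ω.
The fractional drop is R_th/(R_th + R_L); requiring this ≤ 0.0840 gives R_L ≥ R_th(1/0.0840 − 1) = 99.97 × 10.90 = 1.09 kΩ.

R_L(min) ≈ 1.09 kΩ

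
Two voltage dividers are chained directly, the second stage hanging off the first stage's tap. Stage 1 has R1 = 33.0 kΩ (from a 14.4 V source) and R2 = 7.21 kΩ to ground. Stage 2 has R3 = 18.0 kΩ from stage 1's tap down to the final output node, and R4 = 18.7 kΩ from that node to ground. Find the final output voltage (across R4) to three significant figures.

Stage 2 presents R3+R4 = 36.70 kΩ as a load on stage 1's tap.
Stage 1's lower leg becomes R2‖(R3+R4) = 6.026 kΩ, so V_mid = 14.4 × 6.026/39.03 = 2.224 V.
Stage 2 is itself unloaded: V_out = V_mid × R4/(R3+R4) = 2.224 × 18.7/36.70 = 1.13 V.

V_out ≈ 1.13 V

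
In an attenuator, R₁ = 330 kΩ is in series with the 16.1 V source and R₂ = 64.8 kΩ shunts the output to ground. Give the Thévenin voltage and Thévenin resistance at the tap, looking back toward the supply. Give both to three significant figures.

V_th is the open-circuit tap voltage: 16.1 × 64.8/(330 + 64.8) = 2.64 V.
With the supply zeroed, R₁ and R₂ appear in parallel from the tap: R_th = R₁‖R₂ = (330 × 64.8)/394.8 = 54.2 kΩ.

V_th = 2.64 V, R_th = 54.2 kΩ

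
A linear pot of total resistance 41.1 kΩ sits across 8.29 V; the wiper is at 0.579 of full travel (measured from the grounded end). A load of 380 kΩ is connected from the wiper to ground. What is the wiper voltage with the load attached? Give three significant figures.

V ≈ 4.68 V

The wiper splits the pot into (1−α)R = 17.30 kΩ above and αR = 23.80 kΩ below.
Lower section ‖ load = 22.39 kΩ.
V_wiper = 8.29 × 22.39/(17.30 + 22.39) = 4.68 V.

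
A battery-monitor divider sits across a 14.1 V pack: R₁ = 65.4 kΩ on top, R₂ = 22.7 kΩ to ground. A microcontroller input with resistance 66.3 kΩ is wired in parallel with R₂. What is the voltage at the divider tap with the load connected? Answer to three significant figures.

The load sits in parallel with R₂: R₂‖R_L = (22.7 × 66.3) / (22.7 + 66.3) = 16.91 kΩ.
V_out = 14.1 × 16.91 / (65.4 + 16.91) = 14.1 × 16.91/82.31 = 2.90 V.

V_out ≈ 2.90 V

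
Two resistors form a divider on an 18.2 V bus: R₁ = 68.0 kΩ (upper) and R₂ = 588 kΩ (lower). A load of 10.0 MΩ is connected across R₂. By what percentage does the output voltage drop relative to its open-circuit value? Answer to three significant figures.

The divider's output (Thévenin) resistance is R₁‖R₂ = 60.95 kΩ.
Fractional drop under load = R_th/(R_th + R_L) = 60.95 / (60.95 + 10000) = 0.006058.
So the output falls by 0.606 %.

0.606 %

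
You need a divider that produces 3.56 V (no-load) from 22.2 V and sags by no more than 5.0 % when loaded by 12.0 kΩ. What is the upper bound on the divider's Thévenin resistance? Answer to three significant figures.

Loading drop = R_th/(R_th + R_L) ≤ 0.0500, so R_th ≤ R_L · ε/(1−ε) = 12.0 kΩ × 0.0500/0.9500 = 632 Ω.
(Any R1, R2 with R2/(R1+R2) = 0.160 and R1‖R2 ≤ 632 Ω will meet the spec.)

R_th ≤ 632 Ω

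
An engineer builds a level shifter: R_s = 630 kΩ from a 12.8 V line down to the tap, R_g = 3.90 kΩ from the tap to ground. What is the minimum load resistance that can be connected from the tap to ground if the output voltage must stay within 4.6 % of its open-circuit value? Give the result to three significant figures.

R_L(min) ≈ 80.4 kΩ

Output resistance R_th = R_s‖R_g = (630 × 3.90)/633.9 = 3.876 kΩ.
The fractional drop is R_th/(R_th + R_L); requiring this ≤ 0.0460 gives R_L ≥ R_th(1/0.0460 − 1) = 3.876 × 20.74 = 80.4 kΩ.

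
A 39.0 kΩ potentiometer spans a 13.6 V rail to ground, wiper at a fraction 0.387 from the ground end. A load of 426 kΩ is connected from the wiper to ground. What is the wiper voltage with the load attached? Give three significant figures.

V ≈ 5.15 V

The wiper splits the pot into (1−α)R = 23.91 kΩ above and αR = 15.09 kΩ below.
Lower section ‖ load = 14.58 kΩ.
V_wiper = 13.6 × 14.58/(23.91 + 14.58) = 5.15 V.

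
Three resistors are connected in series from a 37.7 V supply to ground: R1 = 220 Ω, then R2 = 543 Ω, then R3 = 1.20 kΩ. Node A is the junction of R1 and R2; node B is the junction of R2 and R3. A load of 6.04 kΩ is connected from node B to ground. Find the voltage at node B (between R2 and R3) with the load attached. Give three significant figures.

At node B, R3 is in parallel with the load: R3‖R_L = 1001 Ω.
Below node A the resistance is R2 + (R3‖R_L) = 1544 Ω, so V_A = 37.7 × 1544/1764 = 33.00 V.
Then V_B = V_A × (R3‖R_L)/(R2 + R3‖R_L) = 33.00 × 1001/1544 = 21.4 V.

V ≈ 21.4 V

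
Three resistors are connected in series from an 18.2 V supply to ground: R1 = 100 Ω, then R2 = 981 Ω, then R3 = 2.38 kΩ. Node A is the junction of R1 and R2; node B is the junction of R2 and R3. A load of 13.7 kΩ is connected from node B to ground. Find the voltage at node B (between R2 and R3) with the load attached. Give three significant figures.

At node B, R3 is in parallel with the load: R3‖R_L = 2028 Ω.
Below node A the resistance is R2 + (R3‖R_L) = 3009 Ω, so V_A = 18.2 × 3009/3109 = 17.61 V.
Then V_B = V_A × (R3‖R_L)/(R2 + R3‖R_L) = 17.61 × 2028/3009 = 11.9 V.

V ≈ 11.9 V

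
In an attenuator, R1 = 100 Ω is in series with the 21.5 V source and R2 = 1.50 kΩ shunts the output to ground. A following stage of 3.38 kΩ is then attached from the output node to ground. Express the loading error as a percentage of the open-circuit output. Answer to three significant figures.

2.70 %

The divider's output (Thévenin) resistance is R1‖R2 = 93.75 Ω.
Fractional drop under load = R_th/(R_th + R_L) = 93.75 / (93.75 + 3380) = 0.02699.
So the output falls by 2.70 %.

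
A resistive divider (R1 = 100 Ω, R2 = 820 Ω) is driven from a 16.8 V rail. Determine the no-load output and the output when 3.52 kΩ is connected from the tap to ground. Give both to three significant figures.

Open-circuit: V = 16.8 × 820/(100 + 820) = 15.0 V.
With the load, R2 becomes R2‖R_L = 665.1 Ω, so V = 16.8 × 665.1/765.1 = 14.6 V.

Unloaded: 15.0 V; loaded: 14.6 V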